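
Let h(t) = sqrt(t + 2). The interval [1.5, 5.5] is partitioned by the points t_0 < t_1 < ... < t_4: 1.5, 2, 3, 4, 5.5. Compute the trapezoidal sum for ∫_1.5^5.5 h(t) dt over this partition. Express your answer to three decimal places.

Subinterval widths: 0.5, 1, 1, 1.5.
h(1.5) ≈ 1.871, h(2) ≈ 2.000, h(3) ≈ 2.236, h(4) ≈ 2.449, h(5.5) ≈ 2.739.
On each subinterval the trapezoid contributes (Δt_i/2)·[h(t_{i-1}) + h(t_i)].
Sum ≈ 9.320.

9.320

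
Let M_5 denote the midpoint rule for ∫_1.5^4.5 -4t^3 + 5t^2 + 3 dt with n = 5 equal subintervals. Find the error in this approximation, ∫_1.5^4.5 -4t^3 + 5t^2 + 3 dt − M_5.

Exact integral: ∫_1.5^4.5 f(t) dt = -249.75.
M_5 = -246.96.
Error = -249.75 − (-246.96) = -2.79.

-2.79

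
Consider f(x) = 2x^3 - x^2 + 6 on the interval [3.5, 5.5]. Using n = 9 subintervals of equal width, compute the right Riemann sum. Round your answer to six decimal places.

379.205761

Δx = (5.5 − 3.5)/9 = 2/9.
Right endpoints: 67/18, 71/18, 25/6, 79/18, 83/18, 29/6, 91/18, 95/18, 5.5.
f(67/18) = 138929/1458, f(71/18) = 165019/1458, f(25/6) = 7199/54, f(79/18) = 227183/1458, f(83/18) = 263641/1458, f(29/6) = 11257/54, f(91/18) = 348269/1458, f(95/18) = 396823/1458, f(5.5) = 308.5.
Sum = Δx · [f(67/18) + f(71/18) + f(25/6) + ...].
Sum ≈ 379.205761.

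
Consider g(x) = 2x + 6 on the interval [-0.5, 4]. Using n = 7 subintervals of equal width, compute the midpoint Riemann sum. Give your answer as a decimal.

42.75

Δx = (4 − (-0.5))/7 = 9/14.
Midpoints: -5/28, 13/28, 31/28, 1.75, 67/28, 85/28, 103/28.
g(-5/28) = 79/14, g(13/28) = 97/14, g(31/28) = 115/14, g(1.75) = 9.5, g(67/28) = 151/14, g(85/28) = 169/14, g(103/28) = 187/14.
Sum = Δx · [g(-5/28) + g(13/28) + g(31/28) + ...].
Sum = 42.75.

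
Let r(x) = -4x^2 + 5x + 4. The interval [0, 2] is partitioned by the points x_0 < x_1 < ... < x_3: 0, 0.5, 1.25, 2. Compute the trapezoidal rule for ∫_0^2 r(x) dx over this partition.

6.6875

Subinterval widths: 0.5, 0.75, 0.75.
r(0) = 4, r(0.5) = 5.5, r(1.25) = 4, r(2) = -2.
On each subinterval the trapezoid contributes (Δx_i/2)·[r(x_{i-1}) + r(x_i)].
Sum = 6.6875.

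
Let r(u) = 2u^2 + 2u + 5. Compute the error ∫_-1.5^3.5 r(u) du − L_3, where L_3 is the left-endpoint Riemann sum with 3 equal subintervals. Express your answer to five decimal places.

Exact integral: ∫_-1.5^3.5 r(u) du ≈ 65.8333333.
L_3 ≈ 45.4629630.
Error ≈ 65.8333333 − 45.4629630 ≈ 20.37037.

20.37037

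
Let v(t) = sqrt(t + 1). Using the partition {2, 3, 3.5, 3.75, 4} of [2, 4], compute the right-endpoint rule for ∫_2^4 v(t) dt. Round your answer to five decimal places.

4.16454

Subinterval widths: 1, 0.5, 0.25, 0.25.
Right endpoints: 3, 3.5, 3.75, 4.
v(3) ≈ 2.00000, v(3.5) ≈ 2.12132, v(3.75) ≈ 2.17945, v(4) ≈ 2.23607.
Sum = Σ Δt_i · v(t_i).
Sum ≈ 4.16454.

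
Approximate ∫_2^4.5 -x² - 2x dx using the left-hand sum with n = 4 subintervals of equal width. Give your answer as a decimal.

-37.48046875

Δx = (4.5 − 2)/4 = 0.625.
Left endpoints: 2, 2.625, 3.25, 3.875.
f(2) = -8, f(2.625) = -12.140625, f(3.25) = -17.0625, f(3.875) = -22.765625.
Sum = Δx · [f(2) + f(2.625) + f(3.25) + f(3.875)].
Sum = -37.48046875.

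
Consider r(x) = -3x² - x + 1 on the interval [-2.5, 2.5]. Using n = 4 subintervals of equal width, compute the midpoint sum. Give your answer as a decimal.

-24.296875

Δx = (2.5 − (-2.5))/4 = 1.25.
Midpoints: -1.875, -0.625, 0.625, 1.875.
r(-1.875) = -7.671875, r(-0.625) = 0.453125, r(0.625) = -0.796875, r(1.875) = -11.421875.
Sum = Δx · [r(-1.875) + r(-0.625) + r(0.625) + r(1.875)].
Sum = -24.296875.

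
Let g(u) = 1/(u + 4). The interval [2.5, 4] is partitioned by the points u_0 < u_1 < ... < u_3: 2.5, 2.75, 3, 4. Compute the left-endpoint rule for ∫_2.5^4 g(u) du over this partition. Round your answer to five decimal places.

0.21836

Subinterval widths: 0.25, 0.25, 1.
Left endpoints: 2.5, 2.75, 3.
g(2.5) = 2/13, g(2.75) = 4/27, g(3) = 1/7.
Sum = Σ Δu_i · g(u_i).
Sum ≈ 0.21836.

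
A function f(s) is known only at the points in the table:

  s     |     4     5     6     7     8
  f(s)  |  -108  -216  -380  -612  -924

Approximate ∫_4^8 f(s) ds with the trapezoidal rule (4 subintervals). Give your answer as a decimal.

-1724

Δs = 1.
T_4 = (1/2)·[(-108) + 2·(-216) + 2·(-380) + 2·(-612) + (-924)] = -1724.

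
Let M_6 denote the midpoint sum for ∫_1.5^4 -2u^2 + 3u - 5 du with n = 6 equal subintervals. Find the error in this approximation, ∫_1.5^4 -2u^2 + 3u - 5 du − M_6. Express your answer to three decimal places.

Exact integral: ∫_1.5^4 f(u) du ≈ -32.29167.
M_6 ≈ -32.21933.
Error ≈ -32.29167 − (-32.21933) ≈ -0.072.

-0.072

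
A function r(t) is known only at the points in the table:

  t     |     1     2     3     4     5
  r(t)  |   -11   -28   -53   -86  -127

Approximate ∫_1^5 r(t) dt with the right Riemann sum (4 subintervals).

Δt = 1.
Sum = 1·[(-28) + (-53) + (-86) + (-127)] = -294.

-294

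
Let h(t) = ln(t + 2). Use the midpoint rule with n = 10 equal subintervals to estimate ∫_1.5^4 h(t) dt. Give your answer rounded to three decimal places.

Δt = (4 − 1.5)/10 = 0.25.
Midpoints: 1.625, 1.875, 2.125, 2.375, 2.625, 2.875, 3.125, 3.375, 3.625, 3.875.
h(1.625) ≈ 1.288, h(1.875) ≈ 1.355, h(2.125) ≈ 1.417, h(2.375) ≈ 1.476, h(2.625) ≈ 1.531, h(2.875) ≈ 1.584, h(3.125) ≈ 1.634, h(3.375) ≈ 1.682, h(3.625) ≈ 1.727, h(3.875) ≈ 1.771.
Sum = Δt · [h(1.625) + h(1.875) + h(2.125) + ...].
Sum ≈ 3.866.

3.866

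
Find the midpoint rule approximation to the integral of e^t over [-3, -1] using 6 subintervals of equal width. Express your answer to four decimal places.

Δt = (-1 − (-3))/6 = 1/3.
Midpoints: -17/6, -2.5, -13/6, -11/6, -1.5, -7/6.
f(-17/6) ≈ 0.0588, f(-2.5) ≈ 0.0821, f(-13/6) ≈ 0.1146, f(-11/6) ≈ 0.1599, f(-1.5) ≈ 0.2231, f(-7/6) ≈ 0.3114.
Sum = Δt · [f(-17/6) + f(-2.5) + f(-13/6) + ...].
Sum ≈ 0.3166.

0.3166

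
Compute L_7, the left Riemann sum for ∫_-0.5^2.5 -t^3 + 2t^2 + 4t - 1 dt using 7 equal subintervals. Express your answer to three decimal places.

7.890

Δt = (2.5 − (-0.5))/7 = 3/7.
Left endpoints: -0.5, -1/14, 5/14, 11/14, 17/14, 23/14, 29/14.
f(-0.5) = -2.375, f(-1/14) = -3499/2744, f(5/14) = 1751/2744, f(11/14) = 7937/2744, f(17/14) = 13763/2744, f(23/14) = 17933/2744, f(29/14) = 19151/2744.
Sum = Δt · [f(-0.5) + f(-1/14) + f(5/14) + ...].
Sum ≈ 7.890.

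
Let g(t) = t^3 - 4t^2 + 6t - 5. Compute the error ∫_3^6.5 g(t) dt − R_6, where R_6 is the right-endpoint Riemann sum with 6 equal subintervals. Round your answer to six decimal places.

Exact integral: ∫_3^6.5 g(t) dt ≈ 178.09895833.
R_6 ≈ 219.69082755.
Error ≈ 178.09895833 − 219.69082755 ≈ -41.591869.

-41.591869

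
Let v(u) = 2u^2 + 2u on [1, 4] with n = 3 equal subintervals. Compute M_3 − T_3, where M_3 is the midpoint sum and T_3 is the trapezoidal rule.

M_3 = 56.5.
T_3 = 58.
M_3 − T_3 = -1.5.

-1.5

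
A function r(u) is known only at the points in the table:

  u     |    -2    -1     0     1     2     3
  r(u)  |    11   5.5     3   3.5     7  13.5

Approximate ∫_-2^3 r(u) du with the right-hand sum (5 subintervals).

Δu = 1.
Sum = 1·[5.5 + 3 + 3.5 + 7 + 13.5] = 32.5.

32.5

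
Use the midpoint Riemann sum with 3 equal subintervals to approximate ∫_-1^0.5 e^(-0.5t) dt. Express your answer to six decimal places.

Δt = (0.5 − (-1))/3 = 0.5.
Midpoints: -0.75, -0.25, 0.25.
f(-0.75) ≈ 1.454991, f(-0.25) ≈ 1.133148, f(0.25) ≈ 0.882497.
Sum = Δt · [f(-0.75) + f(-0.25) + f(0.25)].
Sum ≈ 1.735318.

1.735318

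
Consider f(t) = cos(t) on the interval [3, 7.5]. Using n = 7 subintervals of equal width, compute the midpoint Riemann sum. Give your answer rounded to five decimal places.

Δt = (7.5 − 3)/7 = 9/14.
Midpoints: 93/28, 111/28, 129/28, 5.25, 165/28, 183/28, 201/28.
f(93/28) ≈ -0.98387, f(111/28) ≈ -0.68025, f(129/28) ≈ -0.10505, f(5.25) ≈ 0.51209, f(165/28) ≈ 0.92478, f(183/28) ≈ 0.96828, f(201/28) ≈ 0.62522.
Sum = Δt · [f(93/28) + f(111/28) + f(129/28) + ...].
Sum ≈ 0.81077.

0.81077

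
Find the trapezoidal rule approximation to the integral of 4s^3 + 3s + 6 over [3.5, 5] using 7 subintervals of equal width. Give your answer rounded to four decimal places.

Δs = (5 − 3.5)/7 = 3/14.
f(3.5) = 188, f(26/7) = 76184/343, f(55/14) = 89288/343, f(29/7) = 103877/343, f(61/14) = 120032/343, f(32/7) = 137834/343, f(67/14) = 157364/343, f(5) = 521.
T_7 = (Δs/2)·[f(s_0) + 2f(s_1) + ... + 2f(s_{6}) + f(s_7)].
Sum ≈ 503.6480.

503.6480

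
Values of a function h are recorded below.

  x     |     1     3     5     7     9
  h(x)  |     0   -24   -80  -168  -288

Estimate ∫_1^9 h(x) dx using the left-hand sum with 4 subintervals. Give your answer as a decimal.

Δx = 2.
Sum = 2·[0 + (-24) + (-80) + (-168)] = -544.

-544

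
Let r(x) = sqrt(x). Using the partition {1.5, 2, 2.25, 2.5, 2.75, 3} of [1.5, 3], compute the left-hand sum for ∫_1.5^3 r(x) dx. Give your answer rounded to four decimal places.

Subinterval widths: 0.5, 0.25, 0.25, 0.25, 0.25.
Left endpoints: 1.5, 2, 2.25, 2.5, 2.75.
r(1.5) ≈ 1.2247, r(2) ≈ 1.4142, r(2.25) ≈ 1.5000, r(2.5) ≈ 1.5811, r(2.75) ≈ 1.6583.
Sum = Σ Δx_i · r(x_i).
Sum ≈ 2.1508.

2.1508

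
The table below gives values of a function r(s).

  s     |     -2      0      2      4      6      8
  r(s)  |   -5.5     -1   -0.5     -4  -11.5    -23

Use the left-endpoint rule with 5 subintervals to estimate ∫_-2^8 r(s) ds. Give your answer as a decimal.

-45

Δs = 2.
Sum = 2·[(-5.5) + (-1) + (-0.5) + (-4) + (-11.5)] = -45.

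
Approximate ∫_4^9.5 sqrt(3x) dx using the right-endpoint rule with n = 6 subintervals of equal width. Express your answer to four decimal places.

Δx = (9.5 − 4)/6 = 11/12.
Right endpoints: 59/12, 35/6, 6.75, 23/3, 103/12, 9.5.
f(59/12) ≈ 3.8406, f(35/6) ≈ 4.1833, f(6.75) ≈ 4.5000, f(23/3) ≈ 4.7958, f(103/12) ≈ 5.0744, f(9.5) ≈ 5.3385.
Sum = Δx · [f(59/12) + f(35/6) + f(6.75) + ...].
Sum ≈ 25.4216.

25.4216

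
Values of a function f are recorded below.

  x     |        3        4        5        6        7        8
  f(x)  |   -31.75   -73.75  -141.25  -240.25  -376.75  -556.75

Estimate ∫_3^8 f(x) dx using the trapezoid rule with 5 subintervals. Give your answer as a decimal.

-1126.25

Δx = 1.
T_5 = (1/2)·[(-31.75) + 2·(-73.75) + 2·(-141.25) + 2·(-240.25) + 2·(-376.75) + (-556.75)] = -1126.25.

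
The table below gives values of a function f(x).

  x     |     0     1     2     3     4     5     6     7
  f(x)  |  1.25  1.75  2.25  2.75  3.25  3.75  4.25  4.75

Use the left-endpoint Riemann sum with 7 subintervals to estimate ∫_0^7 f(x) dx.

Δx = 1.
Sum = 1·[1.25 + 1.75 + 2.25 + 2.75 + 3.25 + 3.75 + 4.25] = 19.25.

19.25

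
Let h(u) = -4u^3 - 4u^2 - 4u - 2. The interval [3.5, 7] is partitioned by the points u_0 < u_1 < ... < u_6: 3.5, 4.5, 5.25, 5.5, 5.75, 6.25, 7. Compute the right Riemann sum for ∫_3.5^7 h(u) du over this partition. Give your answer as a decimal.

Subinterval widths: 1, 0.75, 0.25, 0.25, 0.5, 0.75.
Right endpoints: 4.5, 5.25, 5.5, 5.75, 6.25, 7.
h(4.5) = -465.5, h(5.25) = -712.0625, h(5.5) = -810.5, h(5.75) = -917.6875, h(6.25) = -1159.8125, h(7) = -1598.
Sum = Σ Δu_i · h(u_i).
Sum = -3210.

-3210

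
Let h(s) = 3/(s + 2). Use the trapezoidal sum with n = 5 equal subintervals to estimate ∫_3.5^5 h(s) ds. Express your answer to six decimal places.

Δs = (5 − 3.5)/5 = 0.3.
h(3.5) = 6/11, h(3.8) = 15/29, h(4.1) = 30/61, h(4.4) = 0.46875, h(4.7) = 30/67, h(5) = 3/7.
T_5 = (Δs/2)·[h(s_0) + 2h(s_1) + ... + 2h(s_{4}) + h(s_5)].
Sum ≈ 0.723771.

0.723771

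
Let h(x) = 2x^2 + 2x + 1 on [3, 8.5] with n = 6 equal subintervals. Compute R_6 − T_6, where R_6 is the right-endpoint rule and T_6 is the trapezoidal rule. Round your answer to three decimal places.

63.021

R_6 ≈ 524.72801.
T_6 ≈ 461.70718.
R_6 − T_6 ≈ 63.021.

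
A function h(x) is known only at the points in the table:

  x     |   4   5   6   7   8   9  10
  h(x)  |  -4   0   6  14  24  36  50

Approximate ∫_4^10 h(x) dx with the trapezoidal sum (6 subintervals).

Δx = 1.
T_6 = (1/2)·[(-4) + 2·0 + 2·6 + 2·14 + 2·24 + 2·36 + 50] = 103.

103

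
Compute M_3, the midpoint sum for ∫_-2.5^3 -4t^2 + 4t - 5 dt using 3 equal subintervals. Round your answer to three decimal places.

-72.671

Δt = (3 − (-2.5))/3 = 11/6.
Midpoints: -19/12, 0.25, 25/12.
f(-19/12) = -769/36, f(0.25) = -4.25, f(25/12) = -505/36.
Sum = Δt · [f(-19/12) + f(0.25) + f(25/12)].
Sum ≈ -72.671.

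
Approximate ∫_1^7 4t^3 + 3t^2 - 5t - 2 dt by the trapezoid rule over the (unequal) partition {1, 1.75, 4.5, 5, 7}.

Subinterval widths: 0.75, 2.75, 0.5, 2.
f(1) = 0, f(1.75) = 19.875, f(4.5) = 400.75, f(5) = 548, f(7) = 1482.
On each subinterval the trapezoid contributes (Δt_i/2)·[f(t_{i-1}) + f(t_i)].
Sum = 2853.

2853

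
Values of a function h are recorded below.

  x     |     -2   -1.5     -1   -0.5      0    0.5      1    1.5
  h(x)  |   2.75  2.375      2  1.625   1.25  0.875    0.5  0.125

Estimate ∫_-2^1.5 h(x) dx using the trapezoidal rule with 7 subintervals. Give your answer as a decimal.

Δx = 0.5.
T_7 = (0.5/2)·[2.75 + 2·2.375 + 2·2 + 2·1.625 + 2·1.25 + 2·0.875 + 2·0.5 + 0.125] = 5.03125.

5.03125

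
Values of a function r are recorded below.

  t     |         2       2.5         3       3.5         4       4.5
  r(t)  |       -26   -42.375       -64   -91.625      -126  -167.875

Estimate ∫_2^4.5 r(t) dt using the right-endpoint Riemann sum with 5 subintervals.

Δt = 0.5.
Sum = 0.5·[(-42.375) + (-64) + (-91.625) + (-126) + (-167.875)] = -245.9375.

-245.9375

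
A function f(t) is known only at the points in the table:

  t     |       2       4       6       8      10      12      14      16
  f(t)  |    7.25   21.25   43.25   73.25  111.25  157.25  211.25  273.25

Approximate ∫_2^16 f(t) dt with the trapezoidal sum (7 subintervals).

Δt = 2.
T_7 = (2/2)·[7.25 + 2·21.25 + 2·43.25 + 2·73.25 + 2·111.25 + 2·157.25 + 2·211.25 + 273.25] = 1515.5.

1515.5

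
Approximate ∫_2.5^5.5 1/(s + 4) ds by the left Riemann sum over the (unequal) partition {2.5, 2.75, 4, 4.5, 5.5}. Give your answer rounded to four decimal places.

Subinterval widths: 0.25, 1.25, 0.5, 1.
Left endpoints: 2.5, 2.75, 4, 4.5.
f(2.5) = 2/13, f(2.75) = 4/27, f(4) = 0.125, f(4.5) = 2/17.
Sum = Σ Δs_i · f(s_i).
Sum ≈ 0.4038.

0.4038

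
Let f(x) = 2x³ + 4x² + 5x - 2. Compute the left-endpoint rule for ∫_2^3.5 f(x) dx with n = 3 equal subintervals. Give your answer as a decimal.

Δx = (3.5 − 2)/3 = 0.5.
Left endpoints: 2, 2.5, 3.
f(2) = 40, f(2.5) = 66.75, f(3) = 103.
Sum = Δx · [f(2) + f(2.5) + f(3)].
Sum = 104.875.

104.875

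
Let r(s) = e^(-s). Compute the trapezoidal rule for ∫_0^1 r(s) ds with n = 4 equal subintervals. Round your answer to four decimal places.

0.6354

Δs = (1 − 0)/4 = 0.25.
r(0) ≈ 1.0000, r(0.25) ≈ 0.7788, r(0.5) ≈ 0.6065, r(0.75) ≈ 0.4724, r(1) ≈ 0.3679.
T_4 = (Δs/2)·[r(s_0) + 2r(s_1) + 2r(s_2) + 2r(s_3) + r(s_4)].
Sum ≈ 0.6354.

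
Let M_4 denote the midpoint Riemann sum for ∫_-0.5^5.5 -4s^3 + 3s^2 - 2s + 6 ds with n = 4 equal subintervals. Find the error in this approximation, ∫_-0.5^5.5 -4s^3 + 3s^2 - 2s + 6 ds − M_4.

-30.375

Exact integral: ∫_-0.5^5.5 f(s) ds = -742.5.
M_4 = -712.125.
Error = -742.5 − (-712.125) = -30.375.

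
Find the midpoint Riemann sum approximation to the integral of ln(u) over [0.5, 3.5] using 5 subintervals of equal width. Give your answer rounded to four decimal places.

Δu = (3.5 − 0.5)/5 = 0.6.
Midpoints: 0.8, 1.4, 2, 2.6, 3.2.
f(0.8) ≈ -0.2231, f(1.4) ≈ 0.3365, f(2) ≈ 0.6931, f(2.6) ≈ 0.9555, f(3.2) ≈ 1.1632.
Sum = Δu · [f(0.8) + f(1.4) + f(2) + f(2.6) + f(3.2)].
Sum ≈ 1.7551.

1.7551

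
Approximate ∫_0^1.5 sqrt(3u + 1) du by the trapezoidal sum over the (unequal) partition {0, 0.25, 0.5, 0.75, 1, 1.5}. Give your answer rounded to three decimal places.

2.638

Subinterval widths: 0.25, 0.25, 0.25, 0.25, 0.5.
f(0) ≈ 1.000, f(0.25) ≈ 1.323, f(0.5) ≈ 1.581, f(0.75) ≈ 1.803, f(1) ≈ 2.000, f(1.5) ≈ 2.345.
On each subinterval the trapezoid contributes (Δu_i/2)·[f(u_{i-1}) + f(u_i)].
Sum ≈ 2.638.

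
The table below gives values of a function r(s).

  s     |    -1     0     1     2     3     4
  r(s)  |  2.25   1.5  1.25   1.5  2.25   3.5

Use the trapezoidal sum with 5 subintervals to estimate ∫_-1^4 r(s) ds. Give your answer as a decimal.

Δs = 1.
T_5 = (1/2)·[2.25 + 2·1.5 + 2·1.25 + 2·1.5 + 2·2.25 + 3.5] = 9.375.

9.375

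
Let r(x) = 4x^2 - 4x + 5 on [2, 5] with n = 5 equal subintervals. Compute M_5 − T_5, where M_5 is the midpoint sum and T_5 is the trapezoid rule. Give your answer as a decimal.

-1.08

M_5 = 128.64.
T_5 = 129.72.
M_5 − T_5 = -1.08.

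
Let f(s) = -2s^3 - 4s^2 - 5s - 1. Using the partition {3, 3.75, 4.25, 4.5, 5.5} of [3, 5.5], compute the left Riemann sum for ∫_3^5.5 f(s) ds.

-518.9921875

Subinterval widths: 0.75, 0.5, 0.25, 1.
Left endpoints: 3, 3.75, 4.25, 4.5.
f(3) = -106, f(3.75) = -181.46875, f(4.25) = -248.03125, f(4.5) = -286.75.
Sum = Σ Δs_i · f(s_i).
Sum = -518.9921875.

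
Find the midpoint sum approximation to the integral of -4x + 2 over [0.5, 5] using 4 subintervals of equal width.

-40.5

Δx = (5 − 0.5)/4 = 1.125.
Midpoints: 1.0625, 2.1875, 3.3125, 4.4375.
f(1.0625) = -2.25, f(2.1875) = -6.75, f(3.3125) = -11.25, f(4.4375) = -15.75.
Sum = Δx · [f(1.0625) + f(2.1875) + f(3.3125) + f(4.4375)].
Sum = -40.5.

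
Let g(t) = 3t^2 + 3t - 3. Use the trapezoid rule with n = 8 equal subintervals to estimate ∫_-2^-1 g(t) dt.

-0.4921875

Δt = (-1 − (-2))/8 = 0.125.
g(-2) = 3, g(-1.875) = 1.921875, g(-1.75) = 0.9375, g(-1.625) = 0.046875, g(-1.5) = -0.75, g(-1.375) = -1.453125, g(-1.25) = -2.0625, g(-1.125) = -2.578125, g(-1) = -3.
T_8 = (Δt/2)·[g(t_0) + 2g(t_1) + ... + 2g(t_{7}) + g(t_8)].
Sum = -0.4921875.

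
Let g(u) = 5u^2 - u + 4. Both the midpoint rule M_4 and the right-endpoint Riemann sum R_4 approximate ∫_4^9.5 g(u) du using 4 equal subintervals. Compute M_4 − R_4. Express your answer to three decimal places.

M_4 ≈ 1302.83398.
R_4 = 1567.28515625.
M_4 − R_4 ≈ -264.451.

-264.451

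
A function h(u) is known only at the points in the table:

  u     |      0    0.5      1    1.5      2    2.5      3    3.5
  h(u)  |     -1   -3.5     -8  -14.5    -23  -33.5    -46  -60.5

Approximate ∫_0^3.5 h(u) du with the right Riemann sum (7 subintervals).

-94.5

Δu = 0.5.
Sum = 0.5·[(-3.5) + (-8) + (-14.5) + (-23) + (-33.5) + (-46) + (-60.5)] = -94.5.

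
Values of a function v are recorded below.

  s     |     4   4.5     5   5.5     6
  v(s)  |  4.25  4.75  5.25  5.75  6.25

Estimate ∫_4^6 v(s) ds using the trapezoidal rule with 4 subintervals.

10.5

Δs = 0.5.
T_4 = (0.5/2)·[4.25 + 2·4.75 + 2·5.25 + 2·5.75 + 6.25] = 10.5.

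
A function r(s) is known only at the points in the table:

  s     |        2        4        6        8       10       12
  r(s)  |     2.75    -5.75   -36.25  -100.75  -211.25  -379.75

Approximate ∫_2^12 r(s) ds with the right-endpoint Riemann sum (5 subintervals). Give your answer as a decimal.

-1467.5

Δs = 2.
Sum = 2·[(-5.75) + (-36.25) + (-100.75) + (-211.25) + (-379.75)] = -1467.5.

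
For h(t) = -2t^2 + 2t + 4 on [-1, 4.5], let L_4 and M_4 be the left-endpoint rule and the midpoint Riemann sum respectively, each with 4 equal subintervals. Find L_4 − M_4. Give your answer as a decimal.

L_4 = -4.7265625.
M_4 = -18.43359375.
L_4 − M_4 = 13.70703125.

13.70703125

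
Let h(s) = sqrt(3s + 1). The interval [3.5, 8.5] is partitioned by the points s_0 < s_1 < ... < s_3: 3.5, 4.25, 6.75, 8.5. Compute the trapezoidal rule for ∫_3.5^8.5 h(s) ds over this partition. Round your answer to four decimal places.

Subinterval widths: 0.75, 2.5, 1.75.
h(3.5) ≈ 3.3912, h(4.25) ≈ 3.7081, h(6.75) ≈ 4.6098, h(8.5) ≈ 5.1478.
On each subinterval the trapezoid contributes (Δs_i/2)·[h(s_{i-1}) + h(s_i)].
Sum ≈ 21.5975.

21.5975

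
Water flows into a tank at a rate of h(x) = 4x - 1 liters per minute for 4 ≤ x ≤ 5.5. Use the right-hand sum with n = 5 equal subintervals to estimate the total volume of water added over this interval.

Δx = (5.5 − 4)/5 = 0.3.
Right endpoints: 4.3, 4.6, 4.9, 5.2, 5.5.
h(4.3) = 16.2, h(4.6) = 17.4, h(4.9) = 18.6, h(5.2) = 19.8, h(5.5) = 21.
Sum = Δx · [h(4.3) + h(4.6) + h(4.9) + h(5.2) + h(5.5)].
Sum = 27.9.

27.9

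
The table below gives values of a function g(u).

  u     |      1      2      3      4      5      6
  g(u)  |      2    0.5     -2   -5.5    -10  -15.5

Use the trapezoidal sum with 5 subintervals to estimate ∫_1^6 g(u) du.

Δu = 1.
T_5 = (1/2)·[2 + 2·0.5 + 2·(-2) + 2·(-5.5) + 2·(-10) + (-15.5)] = -23.75.

-23.75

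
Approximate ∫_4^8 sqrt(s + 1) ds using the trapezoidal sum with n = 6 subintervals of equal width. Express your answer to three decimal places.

10.544

Δs = (8 − 4)/6 = 2/3.
f(4) ≈ 2.236, f(14/3) ≈ 2.380, f(16/3) ≈ 2.517, f(6) ≈ 2.646, f(20/3) ≈ 2.769, f(22/3) ≈ 2.887, f(8) ≈ 3.000.
T_6 = (Δs/2)·[f(s_0) + 2f(s_1) + ... + 2f(s_{5}) + f(s_6)].
Sum ≈ 10.544.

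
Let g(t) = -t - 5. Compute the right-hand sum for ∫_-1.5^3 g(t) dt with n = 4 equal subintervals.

Δt = (3 − (-1.5))/4 = 1.125.
Right endpoints: -0.375, 0.75, 1.875, 3.
g(-0.375) = -4.625, g(0.75) = -5.75, g(1.875) = -6.875, g(3) = -8.
Sum = Δt · [g(-0.375) + g(0.75) + g(1.875) + g(3)].
Sum = -28.40625.

-28.40625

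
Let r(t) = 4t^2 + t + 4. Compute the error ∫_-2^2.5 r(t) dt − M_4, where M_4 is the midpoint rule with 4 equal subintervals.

Exact integral: ∫_-2^2.5 r(t) dt = 50.625.
M_4 = 48.7265625.
Error = 50.625 − 48.7265625 = 1.8984375.

1.8984375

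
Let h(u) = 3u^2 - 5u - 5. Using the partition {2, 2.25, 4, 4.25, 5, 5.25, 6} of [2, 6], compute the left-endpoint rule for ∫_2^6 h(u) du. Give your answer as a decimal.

73.921875

Subinterval widths: 0.25, 1.75, 0.25, 0.75, 0.25, 0.75.
Left endpoints: 2, 2.25, 4, 4.25, 5, 5.25.
h(2) = -3, h(2.25) = -1.0625, h(4) = 23, h(4.25) = 27.9375, h(5) = 45, h(5.25) = 51.4375.
Sum = Σ Δu_i · h(u_i).
Sum = 73.921875.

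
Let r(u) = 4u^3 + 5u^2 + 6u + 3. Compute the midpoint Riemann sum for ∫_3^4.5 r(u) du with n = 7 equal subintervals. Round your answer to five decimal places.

Δu = (4.5 − 3)/7 = 3/14.
Midpoints: 87/28, 93/28, 99/28, 3.75, 111/28, 117/28, 123/28.
r(87/28) = 521097/2744, r(93/28) = 154113/686, r(99/28) = 723111/2744, r(3.75) = 306.75, r(111/28) = 972933/2744, r(117/28) = 139674/343, r(123/28) = 1275747/2744.
Sum = Δu · [r(87/28) + r(93/28) + r(99/28) + ...].
Sum ≈ 473.90051.

473.90051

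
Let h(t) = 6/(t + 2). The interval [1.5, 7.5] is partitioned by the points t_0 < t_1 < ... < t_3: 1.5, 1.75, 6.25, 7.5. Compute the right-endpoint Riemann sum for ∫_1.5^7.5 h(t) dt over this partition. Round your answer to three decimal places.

Subinterval widths: 0.25, 4.5, 1.25.
Right endpoints: 1.75, 6.25, 7.5.
h(1.75) = 1.6, h(6.25) = 8/11, h(7.5) = 12/19.
Sum = Σ Δt_i · h(t_i).
Sum ≈ 4.462.

4.462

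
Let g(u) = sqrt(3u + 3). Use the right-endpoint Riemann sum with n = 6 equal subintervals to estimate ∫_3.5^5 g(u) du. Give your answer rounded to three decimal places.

6.019

Δu = (5 − 3.5)/6 = 0.25.
Right endpoints: 3.75, 4, 4.25, 4.5, 4.75, 5.
g(3.75) ≈ 3.775, g(4) ≈ 3.873, g(4.25) ≈ 3.969, g(4.5) ≈ 4.062, g(4.75) ≈ 4.153, g(5) ≈ 4.243.
Sum = Δu · [g(3.75) + g(4) + g(4.25) + ...].
Sum ≈ 6.019.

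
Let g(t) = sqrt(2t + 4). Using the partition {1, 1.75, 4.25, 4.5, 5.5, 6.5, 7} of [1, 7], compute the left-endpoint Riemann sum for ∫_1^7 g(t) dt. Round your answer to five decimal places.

Subinterval widths: 0.75, 2.5, 0.25, 1, 1, 0.5.
Left endpoints: 1, 1.75, 4.25, 4.5, 5.5, 6.5.
g(1) ≈ 2.44949, g(1.75) ≈ 2.73861, g(4.25) ≈ 3.53553, g(4.5) ≈ 3.60555, g(5.5) ≈ 3.87298, g(6.5) ≈ 4.12311.
Sum = Σ Δt_i · g(t_i).
Sum ≈ 19.10762.

19.10762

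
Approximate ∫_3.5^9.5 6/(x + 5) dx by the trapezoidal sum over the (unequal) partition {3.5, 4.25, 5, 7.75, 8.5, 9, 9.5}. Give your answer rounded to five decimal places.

Subinterval widths: 0.75, 0.75, 2.75, 0.75, 0.5, 0.5.
f(3.5) = 12/17, f(4.25) = 24/37, f(5) = 0.6, f(7.75) = 8/17, f(8.5) = 4/9, f(9) = 3/7, f(9.5) = 12/29.
On each subinterval the trapezoid contributes (Δx_i/2)·[f(x_{i-1}) + f(x_i)].
Sum ≈ 3.22023.

3.22023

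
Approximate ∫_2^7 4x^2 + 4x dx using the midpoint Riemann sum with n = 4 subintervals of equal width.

534.0625

Δx = (7 − 2)/4 = 1.25.
Midpoints: 2.625, 3.875, 5.125, 6.375.
f(2.625) = 38.0625, f(3.875) = 75.5625, f(5.125) = 125.5625, f(6.375) = 188.0625.
Sum = Δx · [f(2.625) + f(3.875) + f(5.125) + f(6.375)].
Sum = 534.0625.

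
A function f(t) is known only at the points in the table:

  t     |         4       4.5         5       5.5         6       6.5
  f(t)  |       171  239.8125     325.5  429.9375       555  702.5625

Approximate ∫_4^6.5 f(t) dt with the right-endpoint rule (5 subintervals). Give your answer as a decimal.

Δt = 0.5.
Sum = 0.5·[239.8125 + 325.5 + 429.9375 + 555 + 702.5625] = 1126.40625.

1126.40625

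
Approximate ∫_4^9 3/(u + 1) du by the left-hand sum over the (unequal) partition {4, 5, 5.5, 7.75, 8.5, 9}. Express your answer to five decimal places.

Subinterval widths: 1, 0.5, 2.25, 0.75, 0.5.
Left endpoints: 4, 5, 5.5, 7.75, 8.5.
f(4) = 0.6, f(5) = 0.5, f(5.5) = 6/13, f(7.75) = 12/35, f(8.5) = 6/19.
Sum = Σ Δu_i · f(u_i).
Sum ≈ 2.30350.

2.30350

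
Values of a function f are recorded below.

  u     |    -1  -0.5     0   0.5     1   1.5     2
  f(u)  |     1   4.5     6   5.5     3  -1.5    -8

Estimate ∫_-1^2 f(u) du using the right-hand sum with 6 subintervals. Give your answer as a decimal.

4.75

Δu = 0.5.
Sum = 0.5·[4.5 + 6 + 5.5 + 3 + (-1.5) + (-8)] = 4.75.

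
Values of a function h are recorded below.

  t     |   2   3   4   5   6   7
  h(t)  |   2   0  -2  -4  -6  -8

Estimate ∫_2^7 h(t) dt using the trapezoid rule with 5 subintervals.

Δt = 1.
T_5 = (1/2)·[2 + 2·0 + 2·(-2) + 2·(-4) + 2·(-6) + (-8)] = -15.

-15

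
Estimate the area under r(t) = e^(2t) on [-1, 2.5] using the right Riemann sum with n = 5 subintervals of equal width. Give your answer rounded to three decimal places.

137.768

Δt = (2.5 − (-1))/5 = 0.7.
Right endpoints: -0.3, 0.4, 1.1, 1.8, 2.5.
r(-0.3) ≈ 0.549, r(0.4) ≈ 2.226, r(1.1) ≈ 9.025, r(1.8) ≈ 36.598, r(2.5) ≈ 148.413.
Sum = Δt · [r(-0.3) + r(0.4) + r(1.1) + r(1.8) + r(2.5)].
Sum ≈ 137.768.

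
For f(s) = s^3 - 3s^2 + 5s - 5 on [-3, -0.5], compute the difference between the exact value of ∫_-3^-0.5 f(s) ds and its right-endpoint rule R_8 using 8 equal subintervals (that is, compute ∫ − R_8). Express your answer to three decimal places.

-9.918

Exact integral: ∫_-3^-0.5 f(s) ds = -81.484375.
R_8 ≈ -71.56616.
Error ≈ -81.484375 − (-71.56616) ≈ -9.918.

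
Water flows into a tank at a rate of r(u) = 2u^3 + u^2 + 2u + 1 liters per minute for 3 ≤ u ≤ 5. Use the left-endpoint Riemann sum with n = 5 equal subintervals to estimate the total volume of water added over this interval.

280.8

Δu = (5 − 3)/5 = 0.4.
Left endpoints: 3, 3.4, 3.8, 4.2, 4.6.
r(3) = 70, r(3.4) = 97.968, r(3.8) = 132.784, r(4.2) = 175.216, r(4.6) = 226.032.
Sum = Δu · [r(3) + r(3.4) + r(3.8) + r(4.2) + r(4.6)].
Sum = 280.8.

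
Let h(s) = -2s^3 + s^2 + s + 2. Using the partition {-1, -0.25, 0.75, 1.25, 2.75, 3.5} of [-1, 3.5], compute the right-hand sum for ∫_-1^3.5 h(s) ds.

-90.6171875

Subinterval widths: 0.75, 1, 0.5, 1.5, 0.75.
Right endpoints: -0.25, 0.75, 1.25, 2.75, 3.5.
h(-0.25) = 1.84375, h(0.75) = 2.46875, h(1.25) = 0.90625, h(2.75) = -29.28125, h(3.5) = -68.
Sum = Σ Δs_i · h(s_i).
Sum = -90.6171875.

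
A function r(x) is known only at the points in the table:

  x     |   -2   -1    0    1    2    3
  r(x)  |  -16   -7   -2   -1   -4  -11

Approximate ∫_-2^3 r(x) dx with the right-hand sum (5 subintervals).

-25

Δx = 1.
Sum = 1·[(-7) + (-2) + (-1) + (-4) + (-11)] = -25.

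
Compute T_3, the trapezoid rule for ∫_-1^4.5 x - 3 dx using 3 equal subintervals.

Δx = (4.5 − (-1))/3 = 11/6.
f(-1) = -4, f(5/6) = -13/6, f(8/3) = -1/3, f(4.5) = 1.5.
T_3 = (Δx/2)·[f(x_0) + 2f(x_1) + 2f(x_2) + f(x_3)].
Sum = -6.875.

-6.875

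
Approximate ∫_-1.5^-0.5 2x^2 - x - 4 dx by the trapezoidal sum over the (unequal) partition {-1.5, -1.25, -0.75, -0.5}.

-0.78125

Subinterval widths: 0.25, 0.5, 0.25.
f(-1.5) = 2, f(-1.25) = 0.375, f(-0.75) = -2.125, f(-0.5) = -3.
On each subinterval the trapezoid contributes (Δx_i/2)·[f(x_{i-1}) + f(x_i)].
Sum = -0.78125.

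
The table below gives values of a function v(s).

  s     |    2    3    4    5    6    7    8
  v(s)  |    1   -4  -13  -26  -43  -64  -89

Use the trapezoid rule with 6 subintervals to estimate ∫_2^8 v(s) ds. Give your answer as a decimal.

-194

Δs = 1.
T_6 = (1/2)·[1 + 2·(-4) + 2·(-13) + 2·(-26) + 2·(-43) + 2·(-64) + (-89)] = -194.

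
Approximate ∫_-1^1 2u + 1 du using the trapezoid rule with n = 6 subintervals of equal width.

2

Δu = (1 − (-1))/6 = 1/3.
f(-1) = -1, f(-2/3) = -1/3, f(-1/3) = 1/3, f(0) = 1, f(1/3) = 5/3, f(2/3) = 7/3, f(1) = 3.
T_6 = (Δu/2)·[f(u_0) + 2f(u_1) + ... + 2f(u_{5}) + f(u_6)].
Sum = 2.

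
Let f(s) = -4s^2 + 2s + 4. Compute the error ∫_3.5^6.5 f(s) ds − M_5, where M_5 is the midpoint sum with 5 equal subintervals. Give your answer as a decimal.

Exact integral: ∫_3.5^6.5 f(s) ds = -267.
M_5 = -266.64.
Error = -267 − (-266.64) = -0.36.

-0.36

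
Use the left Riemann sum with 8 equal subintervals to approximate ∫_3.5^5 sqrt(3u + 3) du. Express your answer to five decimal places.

5.89441

Δu = (5 − 3.5)/8 = 0.1875.
Left endpoints: 3.5, 3.6875, 3.875, 4.0625, 4.25, 4.4375, 4.625, 4.8125.
f(3.5) ≈ 3.67423, f(3.6875) ≈ 3.75000, f(3.875) ≈ 3.82426, f(4.0625) ≈ 3.89711, f(4.25) ≈ 3.96863, f(4.4375) ≈ 4.03887, f(4.625) ≈ 4.10792, f(4.8125) ≈ 4.17582.
Sum = Δu · [f(3.5) + f(3.6875) + f(3.875) + ...].
Sum ≈ 5.89441.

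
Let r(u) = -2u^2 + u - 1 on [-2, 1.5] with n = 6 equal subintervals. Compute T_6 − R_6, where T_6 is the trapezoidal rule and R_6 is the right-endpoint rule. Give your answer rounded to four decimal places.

T_6 ≈ -12.355324.
R_6 ≈ -10.313657.
T_6 − R_6 ≈ -2.0417.

-2.0417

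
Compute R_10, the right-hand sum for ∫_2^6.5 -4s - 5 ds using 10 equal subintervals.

-103.05

Δs = (6.5 − 2)/10 = 0.45.
Right endpoints: 2.45, 2.9, 3.35, 3.8, 4.25, 4.7, 5.15, 5.6, 6.05, 6.5.
f(2.45) = -14.8, f(2.9) = -16.6, f(3.35) = -18.4, f(3.8) = -20.2, f(4.25) = -22, f(4.7) = -23.8, f(5.15) = -25.6, f(5.6) = -27.4, f(6.05) = -29.2, f(6.5) = -31.
Sum = Δs · [f(2.45) + f(2.9) + f(3.35) + ...].
Sum = -103.05.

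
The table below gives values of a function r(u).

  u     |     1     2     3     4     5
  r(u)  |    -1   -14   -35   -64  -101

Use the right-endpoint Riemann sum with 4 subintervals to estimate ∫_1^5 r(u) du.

Δu = 1.
Sum = 1·[(-14) + (-35) + (-64) + (-101)] = -214.

-214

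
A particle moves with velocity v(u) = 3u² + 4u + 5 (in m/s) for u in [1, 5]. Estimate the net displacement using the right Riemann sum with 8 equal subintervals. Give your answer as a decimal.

214.5

Δu = (5 − 1)/8 = 0.5.
Right endpoints: 1.5, 2, 2.5, 3, 3.5, 4, 4.5, 5.
v(1.5) = 17.75, v(2) = 25, v(2.5) = 33.75, v(3) = 44, v(3.5) = 55.75, v(4) = 69, v(4.5) = 83.75, v(5) = 100.
Sum = Δu · [v(1.5) + v(2) + v(2.5) + ...].
Sum = 214.5.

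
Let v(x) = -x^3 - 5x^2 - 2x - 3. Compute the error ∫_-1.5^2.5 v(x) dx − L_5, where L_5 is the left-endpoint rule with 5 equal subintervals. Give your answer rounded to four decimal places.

Exact integral: ∫_-1.5^2.5 v(x) dx ≈ -56.166667.
L_5 = -40.14.
Error ≈ -56.166667 − (-40.14) ≈ -16.0267.

-16.0267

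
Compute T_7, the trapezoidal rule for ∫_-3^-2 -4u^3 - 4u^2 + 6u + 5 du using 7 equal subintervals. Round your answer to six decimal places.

29.755102

Δu = (-2 − (-3))/7 = 1/7.
f(-3) = 59, f(-20/7) = 16635/343, f(-19/7) = 13457/343, f(-18/7) = 10679/343, f(-17/7) = 8277/343, f(-16/7) = 6227/343, f(-15/7) = 4505/343, f(-2) = 9.
T_7 = (Δu/2)·[f(u_0) + 2f(u_1) + ... + 2f(u_{6}) + f(u_7)].
Sum ≈ 29.755102.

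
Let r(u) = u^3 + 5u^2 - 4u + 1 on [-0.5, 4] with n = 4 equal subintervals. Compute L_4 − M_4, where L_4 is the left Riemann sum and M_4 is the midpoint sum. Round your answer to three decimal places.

L_4 ≈ 83.34668.
M_4 ≈ 138.99463.
L_4 − M_4 ≈ -55.648.

-55.648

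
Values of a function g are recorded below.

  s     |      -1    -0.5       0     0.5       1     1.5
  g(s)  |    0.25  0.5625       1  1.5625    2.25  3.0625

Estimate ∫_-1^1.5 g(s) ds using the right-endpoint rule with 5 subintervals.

4.21875

Δs = 0.5.
Sum = 0.5·[0.5625 + 1 + 1.5625 + 2.25 + 3.0625] = 4.21875.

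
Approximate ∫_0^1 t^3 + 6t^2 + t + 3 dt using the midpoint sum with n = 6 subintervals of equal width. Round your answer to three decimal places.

Δt = (1 − 0)/6 = 1/6.
Midpoints: 1/12, 0.25, 5/12, 7/12, 0.75, 11/12.
f(1/12) = 5401/1728, f(0.25) = 3.640625, f(5/12) = 7829/1728, f(7/12) = 10063/1728, f(0.75) = 7.546875, f(11/12) = 16811/1728.
Sum = Δt · [f(1/12) + f(0.25) + f(5/12) + ...].
Sum ≈ 5.733.

5.733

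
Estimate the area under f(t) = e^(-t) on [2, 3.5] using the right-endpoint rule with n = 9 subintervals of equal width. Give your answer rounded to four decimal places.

Δt = (3.5 − 2)/9 = 1/6.
Right endpoints: 13/6, 7/3, 2.5, 8/3, 17/6, 3, 19/6, 10/3, 3.5.
f(13/6) ≈ 0.1146, f(7/3) ≈ 0.0970, f(2.5) ≈ 0.0821, f(8/3) ≈ 0.0695, f(17/6) ≈ 0.0588, f(3) ≈ 0.0498, f(19/6) ≈ 0.0421, f(10/3) ≈ 0.0357, f(3.5) ≈ 0.0302.
Sum = Δt · [f(13/6) + f(7/3) + f(2.5) + ...].
Sum ≈ 0.0966.

0.0966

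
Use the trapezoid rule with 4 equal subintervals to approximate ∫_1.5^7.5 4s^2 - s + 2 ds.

552

Δs = (7.5 − 1.5)/4 = 1.5.
f(1.5) = 9.5, f(3) = 35, f(4.5) = 78.5, f(6) = 140, f(7.5) = 219.5.
T_4 = (Δs/2)·[f(s_0) + 2f(s_1) + 2f(s_2) + 2f(s_3) + f(s_4)].
Sum = 552.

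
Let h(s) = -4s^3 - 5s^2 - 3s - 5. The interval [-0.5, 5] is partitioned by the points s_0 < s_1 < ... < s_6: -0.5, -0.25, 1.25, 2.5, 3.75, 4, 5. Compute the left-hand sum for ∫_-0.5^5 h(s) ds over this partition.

Subinterval widths: 0.25, 1.5, 1.25, 1.25, 0.25, 1.
Left endpoints: -0.5, -0.25, 1.25, 2.5, 3.75, 4.
h(-0.5) = -4.25, h(-0.25) = -4.5, h(1.25) = -24.375, h(2.5) = -106.25, h(3.75) = -297.5, h(4) = -353.
Sum = Σ Δs_i · h(s_i).
Sum = -598.46875.

-598.46875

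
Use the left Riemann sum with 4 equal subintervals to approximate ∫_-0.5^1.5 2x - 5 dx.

Δx = (1.5 − (-0.5))/4 = 0.5.
Left endpoints: -0.5, 0, 0.5, 1.
f(-0.5) = -6, f(0) = -5, f(0.5) = -4, f(1) = -3.
Sum = Δx · [f(-0.5) + f(0) + f(0.5) + f(1)].
Sum = -9.

-9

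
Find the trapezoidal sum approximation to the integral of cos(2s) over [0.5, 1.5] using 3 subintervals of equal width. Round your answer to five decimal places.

-0.33711

Δs = (1.5 − 0.5)/3 = 1/3.
f(0.5) ≈ 0.54030, f(5/6) ≈ -0.09572, f(7/6) ≈ -0.69076, f(1.5) ≈ -0.98999.
T_3 = (Δs/2)·[f(s_0) + 2f(s_1) + 2f(s_2) + f(s_3)].
Sum ≈ -0.33711.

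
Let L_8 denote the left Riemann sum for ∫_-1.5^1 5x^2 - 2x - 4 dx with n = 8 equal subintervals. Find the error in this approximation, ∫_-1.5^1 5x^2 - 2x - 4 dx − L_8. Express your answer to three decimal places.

Exact integral: ∫_-1.5^1 f(x) dx ≈ -1.45833.
L_8 ≈ 0.50293.
Error ≈ -1.45833 − 0.50293 ≈ -1.961.

-1.961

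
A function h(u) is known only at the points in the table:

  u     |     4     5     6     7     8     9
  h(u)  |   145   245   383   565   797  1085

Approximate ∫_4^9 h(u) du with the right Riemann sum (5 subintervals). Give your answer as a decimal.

Δu = 1.
Sum = 1·[245 + 383 + 565 + 797 + 1085] = 3075.

3075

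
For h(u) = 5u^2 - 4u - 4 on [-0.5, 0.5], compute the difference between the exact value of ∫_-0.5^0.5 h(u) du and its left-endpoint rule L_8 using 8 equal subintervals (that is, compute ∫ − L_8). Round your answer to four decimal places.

-0.2630

Exact integral: ∫_-0.5^0.5 h(u) du ≈ -3.583333.
L_8 = -3.3203125.
Error ≈ -3.583333 − (-3.3203125) ≈ -0.2630.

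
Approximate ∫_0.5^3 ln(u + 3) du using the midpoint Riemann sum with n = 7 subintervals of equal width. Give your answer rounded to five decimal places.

Δu = (3 − 0.5)/7 = 5/14.
Midpoints: 19/28, 29/28, 39/28, 1.75, 59/28, 69/28, 79/28.
f(19/28) ≈ 1.30252, f(29/28) ≈ 1.39518, f(39/28) ≈ 1.47998, f(1.75) ≈ 1.55814, f(59/28) ≈ 1.63064, f(69/28) ≈ 1.69823, f(79/28) ≈ 1.76155.
Sum = Δu · [f(19/28) + f(29/28) + f(39/28) + ...].
Sum ≈ 3.86652.

3.86652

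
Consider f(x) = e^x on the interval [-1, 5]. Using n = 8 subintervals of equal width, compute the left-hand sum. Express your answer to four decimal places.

99.4037

Δx = (5 − (-1))/8 = 0.75.
Left endpoints: -1, -0.25, 0.5, 1.25, 2, 2.75, 3.5, 4.25.
f(-1) ≈ 0.3679, f(-0.25) ≈ 0.7788, f(0.5) ≈ 1.6487, f(1.25) ≈ 3.4903, f(2) ≈ 7.3891, f(2.75) ≈ 15.6426, f(3.5) ≈ 33.1155, f(4.25) ≈ 70.1054.
Sum = Δx · [f(-1) + f(-0.25) + f(0.5) + ...].
Sum ≈ 99.4037.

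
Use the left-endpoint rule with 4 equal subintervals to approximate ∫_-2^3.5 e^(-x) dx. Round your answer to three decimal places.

13.543

Δx = (3.5 − (-2))/4 = 1.375.
Left endpoints: -2, -0.625, 0.75, 2.125.
f(-2) ≈ 7.389, f(-0.625) ≈ 1.868, f(0.75) ≈ 0.472, f(2.125) ≈ 0.119.
Sum = Δx · [f(-2) + f(-0.625) + f(0.75) + f(2.125)].
Sum ≈ 13.543.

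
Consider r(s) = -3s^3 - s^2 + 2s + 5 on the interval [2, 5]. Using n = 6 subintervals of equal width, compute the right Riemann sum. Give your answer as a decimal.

Δs = (5 − 2)/6 = 0.5.
Right endpoints: 2.5, 3, 3.5, 4, 4.5, 5.
r(2.5) = -43.125, r(3) = -79, r(3.5) = -128.875, r(4) = -195, r(4.5) = -279.625, r(5) = -385.
Sum = Δs · [r(2.5) + r(3) + r(3.5) + ...].
Sum = -555.3125.

-555.3125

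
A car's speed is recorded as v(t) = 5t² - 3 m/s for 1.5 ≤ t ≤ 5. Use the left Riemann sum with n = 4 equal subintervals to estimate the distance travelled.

144.67578125

Δt = (5 − 1.5)/4 = 0.875.
Left endpoints: 1.5, 2.375, 3.25, 4.125.
v(1.5) = 8.25, v(2.375) = 25.203125, v(3.25) = 49.8125, v(4.125) = 82.078125.
Sum = Δt · [v(1.5) + v(2.375) + v(3.25) + v(4.125)].
Sum = 144.67578125.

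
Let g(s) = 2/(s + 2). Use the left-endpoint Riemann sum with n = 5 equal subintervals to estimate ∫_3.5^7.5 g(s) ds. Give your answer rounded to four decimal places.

1.1567

Δs = (7.5 − 3.5)/5 = 0.8.
Left endpoints: 3.5, 4.3, 5.1, 5.9, 6.7.
g(3.5) = 4/11, g(4.3) = 20/63, g(5.1) = 20/71, g(5.9) = 20/79, g(6.7) = 20/87.
Sum = Δs · [g(3.5) + g(4.3) + g(5.1) + g(5.9) + g(6.7)].
Sum ≈ 1.1567.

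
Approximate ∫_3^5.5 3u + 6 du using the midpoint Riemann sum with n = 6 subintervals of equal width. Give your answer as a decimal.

Δu = (5.5 − 3)/6 = 5/12.
Midpoints: 77/24, 3.625, 97/24, 107/24, 4.875, 127/24.
f(77/24) = 15.625, f(3.625) = 16.875, f(97/24) = 18.125, f(107/24) = 19.375, f(4.875) = 20.625, f(127/24) = 21.875.
Sum = Δu · [f(77/24) + f(3.625) + f(97/24) + ...].
Sum = 46.875.

46.875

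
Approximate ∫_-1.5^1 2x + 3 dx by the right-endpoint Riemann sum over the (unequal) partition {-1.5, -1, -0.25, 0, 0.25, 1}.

Subinterval widths: 0.5, 0.75, 0.25, 0.25, 0.75.
Right endpoints: -1, -0.25, 0, 0.25, 1.
f(-1) = 1, f(-0.25) = 2.5, f(0) = 3, f(0.25) = 3.5, f(1) = 5.
Sum = Σ Δx_i · f(x_i).
Sum = 7.75.

7.75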